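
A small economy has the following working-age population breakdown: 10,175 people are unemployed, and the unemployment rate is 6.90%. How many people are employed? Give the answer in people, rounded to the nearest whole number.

Labor force = U / u = 10,175 / 0.0690 ≈ 147,464.
Employed = labor force − unemployed = 147,464 − 10,175 = 137,289.

About 137,289 are employed.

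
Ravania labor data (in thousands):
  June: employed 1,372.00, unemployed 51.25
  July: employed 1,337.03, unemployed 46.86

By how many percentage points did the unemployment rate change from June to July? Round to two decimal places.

The unemployment rate changed by −0.21 percentage points.

June: labor force = 1,372.00 + 51.25 = 1,423.25; u = 51.25/1,423.25 = 3.60%.
July: labor force = 1,337.03 + 46.86 = 1,383.89; u = 46.86/1,383.89 = 3.39%.
Change = 3.39% − 3.60% = −0.21 pp.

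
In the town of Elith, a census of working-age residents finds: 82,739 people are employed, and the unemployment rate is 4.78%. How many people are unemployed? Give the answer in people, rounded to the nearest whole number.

About 4,153 are unemployed.

Let U be the number unemployed. The labor force is E + U, and U/(E+U) = 0.0478.
So U = 0.0478 × 82,739 / (1 − 0.0478) = 3954.92 / 0.9522 ≈ 4,153.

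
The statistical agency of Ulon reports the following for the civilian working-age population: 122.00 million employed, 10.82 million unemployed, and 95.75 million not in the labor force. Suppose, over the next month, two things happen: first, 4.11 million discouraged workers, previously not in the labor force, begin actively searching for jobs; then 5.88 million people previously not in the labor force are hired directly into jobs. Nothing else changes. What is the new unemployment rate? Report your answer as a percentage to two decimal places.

Initially, labor force = 122.00 + 10.82 = 132.82 million, so u = 10.82/132.82 = 8.15%.
After the first change, unemployed and labor force both rise by 4.11 → E = 122.00, U = 14.93, labor force = 136.93 million.
After the second change, employed and labor force both rise by 5.88; unemployed unchanged → E = 127.88, U = 14.93, labor force = 142.81 million.
New unemployment rate = 14.93 / 142.81 = 10.45%.

New unemployment rate ≈ 10.45%.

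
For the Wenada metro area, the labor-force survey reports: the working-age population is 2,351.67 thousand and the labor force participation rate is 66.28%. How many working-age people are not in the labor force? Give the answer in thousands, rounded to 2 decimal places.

About 792.98 thousand are not in the labor force.

Share not in the labor force = 1 − 0.6628 = 0.3372.
Not in labor force = 0.3372 × 2,351.67 ≈ 792.98 thousand.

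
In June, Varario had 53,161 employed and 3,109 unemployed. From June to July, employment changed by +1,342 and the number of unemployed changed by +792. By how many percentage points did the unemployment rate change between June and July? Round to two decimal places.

June: labor force = 53,161 + 3,109 = 56,270; u = 3,109/56,270 = 5.53%.
July: labor force = 54,503 + 3,901 = 58,404; u = 3,901/58,404 = 6.68%.
Change = 6.68% − 5.53% = +1.15 pp.

The unemployment rate changed by +1.15 percentage points.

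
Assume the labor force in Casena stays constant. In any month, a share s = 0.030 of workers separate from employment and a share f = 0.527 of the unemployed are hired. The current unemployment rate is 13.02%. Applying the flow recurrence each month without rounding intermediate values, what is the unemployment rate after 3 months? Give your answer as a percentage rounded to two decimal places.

Unemployment rate after three months ≈ 6.05%.

With a fixed labor force, u_{t+1} = u_t + s·(1−u_t) − f·u_t = u_t·(1−s−f) + s.
Here 1−s−f = 0.443 and s = 0.030.
u_1 = 0.130200 × 0.443 + 0.030 = 0.087679.
u_2 = 0.087679 × 0.443 + 0.030 = 0.068842.
u_3 = 0.068842 × 0.443 + 0.030 = 0.060497.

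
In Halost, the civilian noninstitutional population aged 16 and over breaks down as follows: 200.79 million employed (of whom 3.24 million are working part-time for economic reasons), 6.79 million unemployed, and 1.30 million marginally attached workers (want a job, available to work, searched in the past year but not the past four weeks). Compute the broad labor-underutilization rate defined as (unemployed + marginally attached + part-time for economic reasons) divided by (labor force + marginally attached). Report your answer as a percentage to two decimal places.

Labor force = 200.79 + 6.79 = 207.58 million.
Numerator = 6.79 + 1.30 + 3.24 = 11.33 million.
Denominator = 207.58 + 1.30 = 208.88 million.
Broad rate = 11.33 / 208.88 = 5.42%.

Broad underutilization rate ≈ 5.42%.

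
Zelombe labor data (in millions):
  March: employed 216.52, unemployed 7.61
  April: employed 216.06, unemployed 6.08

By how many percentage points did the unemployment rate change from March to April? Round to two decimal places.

The unemployment rate changed by −0.66 percentage points.

March: labor force = 216.52 + 7.61 = 224.13; u = 7.61/224.13 = 3.40%.
April: labor force = 216.06 + 6.08 = 222.14; u = 6.08/222.14 = 2.74%.
Change = 2.74% − 3.40% = −0.66 pp.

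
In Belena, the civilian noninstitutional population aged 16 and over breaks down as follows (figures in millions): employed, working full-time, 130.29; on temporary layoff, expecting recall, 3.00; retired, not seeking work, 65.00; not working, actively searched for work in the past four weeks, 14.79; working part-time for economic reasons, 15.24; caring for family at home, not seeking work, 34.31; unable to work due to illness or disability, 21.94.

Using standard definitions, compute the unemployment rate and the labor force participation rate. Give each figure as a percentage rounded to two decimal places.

Employed = 130.29 + 15.24 = 145.53 million (anyone who worked, including part-time for economic reasons, counts as employed).
Unemployed = 3.00 + 14.79 = 17.79 million (jobless and actively searching, or on temporary layoff).
Labor force = 145.53 + 17.79 = 163.32 million.
Not in labor force = 65.00 + 34.31 + 21.94 = 121.25 million (those not working and not actively searching are outside the labor force).
Civilian working-age population = 163.32 + 121.25 = 284.57 million.
Unemployment rate = 17.79 / 163.32 = 10.89%.
Labor force participation rate = 163.32 / 284.57 = 57.39%.

Unemployment rate ≈ 10.89%; labor force participation rate ≈ 57.39%.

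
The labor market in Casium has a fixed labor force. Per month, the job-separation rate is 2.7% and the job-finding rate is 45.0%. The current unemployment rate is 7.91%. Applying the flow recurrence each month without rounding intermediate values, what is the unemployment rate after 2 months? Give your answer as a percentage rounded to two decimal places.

Unemployment rate after two months ≈ 6.28%.

With a fixed labor force, u_{t+1} = u_t + s·(1−u_t) − f·u_t = u_t·(1−s−f) + s.
Here 1−s−f = 0.523 and s = 0.027.
u_1 = 0.079100 × 0.523 + 0.027 = 0.068369.
u_2 = 0.068369 × 0.523 + 0.027 = 0.062757.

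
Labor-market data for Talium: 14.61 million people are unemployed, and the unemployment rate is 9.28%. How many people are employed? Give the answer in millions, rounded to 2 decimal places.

Labor force = U / u = 14.61 / 0.0928 ≈ 157.44 million.
Employed = labor force − unemployed = 157.44 − 14.61 = 142.83 million.

About 142.83 million are employed.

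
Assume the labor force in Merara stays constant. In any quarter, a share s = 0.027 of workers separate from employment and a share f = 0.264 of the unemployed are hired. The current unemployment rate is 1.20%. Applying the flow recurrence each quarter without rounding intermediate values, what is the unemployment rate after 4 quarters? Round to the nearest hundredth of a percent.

Unemployment rate after four quarters ≈ 7.24%.

With a fixed labor force, u_{t+1} = u_t + s·(1−u_t) − f·u_t = u_t·(1−s−f) + s.
Here 1−s−f = 0.709 and s = 0.027.
u_1 = 0.012000 × 0.709 + 0.027 = 0.035508.
u_2 = 0.035508 × 0.709 + 0.027 = 0.052175.
u_3 = 0.052175 × 0.709 + 0.027 = 0.063992.
u_4 = 0.063992 × 0.709 + 0.027 = 0.072370.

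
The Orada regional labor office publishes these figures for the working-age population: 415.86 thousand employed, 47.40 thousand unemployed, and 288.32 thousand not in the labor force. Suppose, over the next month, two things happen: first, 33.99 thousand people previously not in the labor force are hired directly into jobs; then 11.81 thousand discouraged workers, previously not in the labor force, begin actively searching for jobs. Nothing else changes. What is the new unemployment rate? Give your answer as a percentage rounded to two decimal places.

New unemployment rate ≈ 11.63%.

Initially, labor force = 415.86 + 47.40 = 463.26 thousand, so u = 47.40/463.26 = 10.23%.
After the first change, employed and labor force both rise by 33.99; unemployed unchanged → E = 449.85, U = 47.40, labor force = 497.25 thousand.
After the second change, unemployed and labor force both rise by 11.81 → E = 449.85, U = 59.21, labor force = 509.06 thousand.
New unemployment rate = 59.21 / 509.06 = 11.63%.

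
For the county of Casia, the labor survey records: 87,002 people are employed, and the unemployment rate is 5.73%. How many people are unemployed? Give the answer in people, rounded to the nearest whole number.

About 5,288 are unemployed.

Let U be the number unemployed. The labor force is E + U, and U/(E+U) = 0.0573.
So U = 0.0573 × 87,002 / (1 − 0.0573) = 4985.21 / 0.9427 ≈ 5,288.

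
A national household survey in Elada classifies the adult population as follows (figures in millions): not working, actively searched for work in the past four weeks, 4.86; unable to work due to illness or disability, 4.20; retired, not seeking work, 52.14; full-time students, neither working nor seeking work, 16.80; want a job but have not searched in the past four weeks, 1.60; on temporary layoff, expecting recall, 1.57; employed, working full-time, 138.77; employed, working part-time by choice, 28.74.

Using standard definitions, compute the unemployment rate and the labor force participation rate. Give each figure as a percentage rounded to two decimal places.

Employed = 138.77 + 28.74 = 167.51 million.
Unemployed = 4.86 + 1.57 = 6.43 million (jobless and actively searching, or on temporary layoff).
Labor force = 167.51 + 6.43 = 173.94 million.
Not in labor force = 4.20 + 52.14 + 16.80 + 1.60 = 74.74 million (those not working and not actively searching are outside the labor force — including those who want a job but have given up searching).
Civilian working-age population = 173.94 + 74.74 = 248.68 million.
Unemployment rate = 6.43 / 173.94 = 3.70%.
Labor force participation rate = 173.94 / 248.68 = 69.95%.

Unemployment rate ≈ 3.70%; labor force participation rate ≈ 69.95%.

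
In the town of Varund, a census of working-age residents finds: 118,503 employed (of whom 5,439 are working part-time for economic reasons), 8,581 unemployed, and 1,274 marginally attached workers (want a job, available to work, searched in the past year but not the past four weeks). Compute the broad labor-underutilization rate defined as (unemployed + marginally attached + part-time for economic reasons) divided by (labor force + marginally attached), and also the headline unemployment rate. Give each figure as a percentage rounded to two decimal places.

Broad underutilization rate ≈ 11.92%; headline unemployment rate ≈ 6.75%.

Labor force = 118,503 + 8,581 = 127,084.
Numerator = 8,581 + 1,274 + 5,439 = 15,294.
Denominator = 127,084 + 1,274 = 128,358.
Broad rate = 15,294 / 128,358 = 11.92%.
Headline unemployment rate = 8,581 / 127,084 = 6.75%.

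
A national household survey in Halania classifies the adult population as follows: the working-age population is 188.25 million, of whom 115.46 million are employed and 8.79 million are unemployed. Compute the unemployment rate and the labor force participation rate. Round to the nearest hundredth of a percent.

Labor force = employed + unemployed = 115.46 + 8.79 = 124.25 million.
Unemployment rate = 8.79 / 124.25 = 7.07%.
Labor force participation rate = 124.25 / 188.25 = 66.00%.

Unemployment rate ≈ 7.07%; labor force participation rate ≈ 66.00%.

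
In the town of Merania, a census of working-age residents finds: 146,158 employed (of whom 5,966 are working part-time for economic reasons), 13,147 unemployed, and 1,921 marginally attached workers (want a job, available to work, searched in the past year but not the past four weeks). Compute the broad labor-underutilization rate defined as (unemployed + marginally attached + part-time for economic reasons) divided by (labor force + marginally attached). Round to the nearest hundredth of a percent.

Labor force = 146,158 + 13,147 = 159,305.
Numerator = 13,147 + 1,921 + 5,966 = 21,034.
Denominator = 159,305 + 1,921 = 161,226.
Broad rate = 21,034 / 161,226 = 13.05%.

Broad underutilization rate ≈ 13.05%.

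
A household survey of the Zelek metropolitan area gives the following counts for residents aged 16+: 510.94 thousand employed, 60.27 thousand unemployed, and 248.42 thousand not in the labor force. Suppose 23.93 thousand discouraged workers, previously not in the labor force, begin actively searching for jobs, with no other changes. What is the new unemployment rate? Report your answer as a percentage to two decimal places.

Initially, labor force = 510.94 + 60.27 = 571.21 thousand, so u = 60.27/571.21 = 10.55%.
After the change, unemployed and labor force both rise by 23.93 → E = 510.94, U = 84.20, labor force = 595.14 thousand.
New unemployment rate = 84.20 / 595.14 = 14.15%.

New unemployment rate ≈ 14.15%.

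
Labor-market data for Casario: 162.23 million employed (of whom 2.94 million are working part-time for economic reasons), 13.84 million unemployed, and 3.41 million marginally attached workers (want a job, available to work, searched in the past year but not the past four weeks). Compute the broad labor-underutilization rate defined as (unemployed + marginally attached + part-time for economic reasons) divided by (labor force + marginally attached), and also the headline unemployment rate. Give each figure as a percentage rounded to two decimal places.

Labor force = 162.23 + 13.84 = 176.07 million.
Numerator = 13.84 + 3.41 + 2.94 = 20.19 million.
Denominator = 176.07 + 3.41 = 179.48 million.
Broad rate = 20.19 / 179.48 = 11.25%.
Headline unemployment rate = 13.84 / 176.07 = 7.86%.

Broad underutilization rate ≈ 11.25%; headline unemployment rate ≈ 7.86%.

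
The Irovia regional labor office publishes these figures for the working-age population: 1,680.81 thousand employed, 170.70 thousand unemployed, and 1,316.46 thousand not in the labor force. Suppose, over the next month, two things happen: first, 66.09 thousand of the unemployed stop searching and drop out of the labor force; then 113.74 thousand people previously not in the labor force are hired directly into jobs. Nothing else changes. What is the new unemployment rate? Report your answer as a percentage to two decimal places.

New unemployment rate ≈ 5.51%.

Initially, labor force = 1,680.81 + 170.70 = 1,851.51 thousand, so u = 170.70/1,851.51 = 9.22%.
After the first change, unemployed and labor force both fall by 66.09 → E = 1,680.81, U = 104.61, labor force = 1,785.42 thousand.
After the second change, employed and labor force both rise by 113.74; unemployed unchanged → E = 1,794.55, U = 104.61, labor force = 1,899.16 thousand.
New unemployment rate = 104.61 / 1,899.16 = 5.51%.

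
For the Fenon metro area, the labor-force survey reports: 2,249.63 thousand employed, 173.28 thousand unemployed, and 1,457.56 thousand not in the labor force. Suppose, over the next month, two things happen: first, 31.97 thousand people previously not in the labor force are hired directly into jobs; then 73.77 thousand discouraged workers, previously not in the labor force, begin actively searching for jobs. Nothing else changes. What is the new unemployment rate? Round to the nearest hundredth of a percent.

Initially, labor force = 2,249.63 + 173.28 = 2,422.91 thousand, so u = 173.28/2,422.91 = 7.15%.
After the first change, employed and labor force both rise by 31.97; unemployed unchanged → E = 2,281.60, U = 173.28, labor force = 2,454.88 thousand.
After the second change, unemployed and labor force both rise by 73.77 → E = 2,281.60, U = 247.05, labor force = 2,528.65 thousand.
New unemployment rate = 247.05 / 2,528.65 = 9.77%.

New unemployment rate ≈ 9.77%.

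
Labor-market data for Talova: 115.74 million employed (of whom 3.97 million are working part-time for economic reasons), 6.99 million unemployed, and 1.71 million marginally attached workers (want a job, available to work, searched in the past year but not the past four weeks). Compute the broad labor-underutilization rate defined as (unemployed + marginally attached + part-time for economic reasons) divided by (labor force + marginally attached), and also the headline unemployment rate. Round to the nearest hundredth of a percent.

Broad underutilization rate ≈ 10.18%; headline unemployment rate ≈ 5.70%.

Labor force = 115.74 + 6.99 = 122.73 million.
Numerator = 6.99 + 1.71 + 3.97 = 12.67 million.
Denominator = 122.73 + 1.71 = 124.44 million.
Broad rate = 12.67 / 124.44 = 10.18%.
Headline unemployment rate = 6.99 / 122.73 = 5.70%.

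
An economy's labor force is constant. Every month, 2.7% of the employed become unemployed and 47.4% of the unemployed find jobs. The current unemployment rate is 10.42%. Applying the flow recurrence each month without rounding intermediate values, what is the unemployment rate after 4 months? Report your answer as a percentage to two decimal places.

Unemployment rate after four months ≈ 5.70%.

With a fixed labor force, u_{t+1} = u_t + s·(1−u_t) − f·u_t = u_t·(1−s−f) + s.
Here 1−s−f = 0.499 and s = 0.027.
u_1 = 0.104200 × 0.499 + 0.027 = 0.078996.
u_2 = 0.078996 × 0.499 + 0.027 = 0.066419.
u_3 = 0.066419 × 0.499 + 0.027 = 0.060143.
u_4 = 0.060143 × 0.499 + 0.027 = 0.057011.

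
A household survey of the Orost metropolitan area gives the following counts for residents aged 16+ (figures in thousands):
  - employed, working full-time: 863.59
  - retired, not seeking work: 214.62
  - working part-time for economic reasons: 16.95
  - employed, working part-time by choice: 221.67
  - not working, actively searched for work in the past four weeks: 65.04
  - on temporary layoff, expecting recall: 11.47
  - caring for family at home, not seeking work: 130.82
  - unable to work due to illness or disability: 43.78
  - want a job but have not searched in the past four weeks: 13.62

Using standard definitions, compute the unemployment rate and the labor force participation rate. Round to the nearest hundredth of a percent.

Unemployment rate ≈ 6.49%; labor force participation rate ≈ 74.53%.

Employed = 863.59 + 16.95 + 221.67 = 1,102.21 thousand (anyone who worked, including part-time for economic reasons, counts as employed).
Unemployed = 65.04 + 11.47 = 76.51 thousand (jobless and actively searching, or on temporary layoff).
Labor force = 1,102.21 + 76.51 = 1,178.72 thousand.
Not in labor force = 214.62 + 130.82 + 43.78 + 13.62 = 402.84 thousand (those not working and not actively searching are outside the labor force — including those who want a job but have given up searching).
Civilian working-age population = 1,178.72 + 402.84 = 1,581.56 thousand.
Unemployment rate = 76.51 / 1,178.72 = 6.49%.
Labor force participation rate = 1,178.72 / 1,581.56 = 74.53%.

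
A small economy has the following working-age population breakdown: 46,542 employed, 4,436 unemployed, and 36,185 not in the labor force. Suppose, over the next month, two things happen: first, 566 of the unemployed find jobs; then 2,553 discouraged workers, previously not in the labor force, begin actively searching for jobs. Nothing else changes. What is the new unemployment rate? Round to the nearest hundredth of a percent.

New unemployment rate ≈ 12.00%.

Initially, labor force = 46,542 + 4,436 = 50,978, so u = 4,436/50,978 = 8.70%.
After the first change, unemployed falls and employed rises by 566; labor force unchanged → E = 47,108, U = 3,870, labor force = 50,978.
After the second change, unemployed and labor force both rise by 2,553 → E = 47,108, U = 6,423, labor force = 53,531.
New unemployment rate = 6,423 / 53,531 = 12.00%.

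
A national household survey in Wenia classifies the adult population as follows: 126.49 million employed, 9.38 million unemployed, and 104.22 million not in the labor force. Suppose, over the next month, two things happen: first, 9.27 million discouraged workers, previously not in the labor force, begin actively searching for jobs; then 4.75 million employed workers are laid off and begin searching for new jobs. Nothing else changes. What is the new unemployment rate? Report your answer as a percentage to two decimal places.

New unemployment rate ≈ 16.12%.

Initially, labor force = 126.49 + 9.38 = 135.87 million, so u = 9.38/135.87 = 6.90%.
After the first change, unemployed and labor force both rise by 9.27 → E = 126.49, U = 18.65, labor force = 145.14 million.
After the second change, employed falls and unemployed rises by 4.75; labor force unchanged → E = 121.74, U = 23.40, labor force = 145.14 million.
New unemployment rate = 23.40 / 145.14 = 16.12%.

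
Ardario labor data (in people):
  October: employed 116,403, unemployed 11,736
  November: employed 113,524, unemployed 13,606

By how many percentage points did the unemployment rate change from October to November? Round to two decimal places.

October: labor force = 116,403 + 11,736 = 128,139; u = 11,736/128,139 = 9.16%.
November: labor force = 113,524 + 13,606 = 127,130; u = 13,606/127,130 = 10.70%.
Change = 10.70% − 9.16% = +1.54 pp.

The unemployment rate changed by +1.54 percentage points.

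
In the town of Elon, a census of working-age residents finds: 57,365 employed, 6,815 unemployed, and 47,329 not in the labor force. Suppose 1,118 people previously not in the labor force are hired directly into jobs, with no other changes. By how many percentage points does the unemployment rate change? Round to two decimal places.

The unemployment rate changes by −0.18 percentage points.

Initially, labor force = 57,365 + 6,815 = 64,180, so u = 6,815/64,180 = 10.62%.
After the change, employed and labor force both rise by 1,118; unemployed unchanged → E = 58,483, U = 6,815, labor force = 65,298.
New unemployment rate = 6,815 / 65,298 = 10.44%.
Change = 10.44% − 10.62% = −0.18 percentage points.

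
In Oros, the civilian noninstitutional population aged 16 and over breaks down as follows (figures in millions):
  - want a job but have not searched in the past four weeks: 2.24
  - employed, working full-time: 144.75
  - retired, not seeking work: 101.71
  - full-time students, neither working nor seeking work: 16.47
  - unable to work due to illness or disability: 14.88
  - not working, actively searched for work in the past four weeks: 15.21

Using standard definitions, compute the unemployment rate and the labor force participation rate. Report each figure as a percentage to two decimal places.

Employed = 144.75 million.
Unemployed = 15.21 million.
Labor force = 144.75 + 15.21 = 159.96 million.
Not in labor force = 2.24 + 101.71 + 16.47 + 14.88 = 135.30 million (those not working and not actively searching are outside the labor force — including those who want a job but have given up searching).
Civilian working-age population = 159.96 + 135.30 = 295.26 million.
Unemployment rate = 15.21 / 159.96 = 9.51%.
Labor force participation rate = 159.96 / 295.26 = 54.18%.

Unemployment rate ≈ 9.51%; labor force participation rate ≈ 54.18%.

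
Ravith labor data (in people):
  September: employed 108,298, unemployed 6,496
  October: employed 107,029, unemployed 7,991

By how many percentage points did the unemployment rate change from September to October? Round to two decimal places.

September: labor force = 108,298 + 6,496 = 114,794; u = 6,496/114,794 = 5.66%.
October: labor force = 107,029 + 7,991 = 115,020; u = 7,991/115,020 = 6.95%.
Change = 6.95% − 5.66% = +1.29 pp.

The unemployment rate changed by +1.29 percentage points.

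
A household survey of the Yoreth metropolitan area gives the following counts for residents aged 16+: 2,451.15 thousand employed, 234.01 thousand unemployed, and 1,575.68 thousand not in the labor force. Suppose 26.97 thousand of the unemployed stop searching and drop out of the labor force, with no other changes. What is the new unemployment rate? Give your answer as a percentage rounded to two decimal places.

Initially, labor force = 2,451.15 + 234.01 = 2,685.16 thousand, so u = 234.01/2,685.16 = 8.71%.
After the change, unemployed and labor force both fall by 26.97 → E = 2,451.15, U = 207.04, labor force = 2,658.19 thousand.
New unemployment rate = 207.04 / 2,658.19 = 7.79%.

New unemployment rate ≈ 7.79%.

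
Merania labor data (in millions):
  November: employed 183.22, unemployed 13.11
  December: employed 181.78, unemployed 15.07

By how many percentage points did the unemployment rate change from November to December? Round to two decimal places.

November: labor force = 183.22 + 13.11 = 196.33; u = 13.11/196.33 = 6.68%.
December: labor force = 181.78 + 15.07 = 196.85; u = 15.07/196.85 = 7.66%.
Change = 7.66% − 6.68% = +0.98 pp.

The unemployment rate changed by +0.98 percentage points.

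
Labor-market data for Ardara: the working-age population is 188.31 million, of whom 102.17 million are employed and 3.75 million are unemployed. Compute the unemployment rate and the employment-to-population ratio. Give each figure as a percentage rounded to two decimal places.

Unemployment rate ≈ 3.54%; employment-population ratio ≈ 54.26%.

Labor force = employed + unemployed = 102.17 + 3.75 = 105.92 million.
Unemployment rate = 3.75 / 105.92 = 3.54%.
Employment-population ratio = 102.17 / 188.31 = 54.26%.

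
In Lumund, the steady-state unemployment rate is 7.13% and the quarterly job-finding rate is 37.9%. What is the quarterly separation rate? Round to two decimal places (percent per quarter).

From u* = s/(s+f): s = u·f/(1−u).
s = 0.0713 × 37.9 / (1 − 0.0713) = 2.7023 / 0.9287 ≈ 2.91% per quarter.

Separation rate ≈ 2.91% per quarter.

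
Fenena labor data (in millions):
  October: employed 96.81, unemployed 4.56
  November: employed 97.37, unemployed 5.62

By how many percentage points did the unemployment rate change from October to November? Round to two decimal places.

The unemployment rate changed by +0.96 percentage points.

October: labor force = 96.81 + 4.56 = 101.37; u = 4.56/101.37 = 4.50%.
November: labor force = 97.37 + 5.62 = 102.99; u = 5.62/102.99 = 5.46%.
Change = 5.46% − 4.50% = +0.96 pp.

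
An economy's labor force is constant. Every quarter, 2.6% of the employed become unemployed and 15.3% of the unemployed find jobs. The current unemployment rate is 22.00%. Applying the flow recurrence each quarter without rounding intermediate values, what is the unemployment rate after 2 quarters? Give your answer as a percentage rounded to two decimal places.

With a fixed labor force, u_{t+1} = u_t + s·(1−u_t) − f·u_t = u_t·(1−s−f) + s.
Here 1−s−f = 0.821 and s = 0.026.
u_1 = 0.220000 × 0.821 + 0.026 = 0.206620.
u_2 = 0.206620 × 0.821 + 0.026 = 0.195635.

Unemployment rate after two quarters ≈ 19.56%.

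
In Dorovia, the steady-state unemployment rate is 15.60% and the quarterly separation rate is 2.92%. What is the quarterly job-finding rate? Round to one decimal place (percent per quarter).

Job-finding rate ≈ 15.8% per quarter.

From u* = s/(s+f): f = s·(1−u)/u.
f = 2.92 × (1 − 0.1560) / 0.1560 = 2.4645 / 0.1560 ≈ 15.8% per quarter.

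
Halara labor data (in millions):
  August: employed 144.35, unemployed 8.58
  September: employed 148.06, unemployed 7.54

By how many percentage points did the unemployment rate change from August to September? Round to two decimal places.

August: labor force = 144.35 + 8.58 = 152.93; u = 8.58/152.93 = 5.61%.
September: labor force = 148.06 + 7.54 = 155.60; u = 7.54/155.60 = 4.85%.
Change = 4.85% − 5.61% = −0.76 pp.

The unemployment rate changed by −0.76 percentage points.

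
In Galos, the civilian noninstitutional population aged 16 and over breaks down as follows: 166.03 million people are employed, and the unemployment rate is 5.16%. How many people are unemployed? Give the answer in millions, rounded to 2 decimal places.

Let U be the number unemployed. The labor force is E + U, and U/(E+U) = 0.0516.
So U = 0.0516 × 166.03 / (1 − 0.0516) = 8.5671 / 0.9484 ≈ 9.03 million.

About 9.03 million are unemployed.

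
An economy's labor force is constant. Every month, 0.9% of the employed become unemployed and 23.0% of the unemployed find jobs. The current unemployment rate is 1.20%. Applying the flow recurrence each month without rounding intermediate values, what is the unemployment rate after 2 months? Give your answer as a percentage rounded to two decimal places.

With a fixed labor force, u_{t+1} = u_t + s·(1−u_t) − f·u_t = u_t·(1−s−f) + s.
Here 1−s−f = 0.761 and s = 0.009.
u_1 = 0.012000 × 0.761 + 0.009 = 0.018132.
u_2 = 0.018132 × 0.761 + 0.009 = 0.022798.

Unemployment rate after two months ≈ 2.28%.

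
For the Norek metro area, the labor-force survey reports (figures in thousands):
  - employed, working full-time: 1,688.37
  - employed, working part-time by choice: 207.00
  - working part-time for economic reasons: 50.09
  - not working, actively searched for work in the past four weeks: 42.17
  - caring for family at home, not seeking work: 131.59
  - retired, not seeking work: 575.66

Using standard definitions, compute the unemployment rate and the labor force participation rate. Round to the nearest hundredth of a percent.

Unemployment rate ≈ 2.12%; labor force participation rate ≈ 73.76%.

Employed = 1,688.37 + 207.00 + 50.09 = 1,945.46 thousand (anyone who worked, including part-time for economic reasons, counts as employed).
Unemployed = 42.17 thousand.
Labor force = 1,945.46 + 42.17 = 1,987.63 thousand.
Not in labor force = 131.59 + 575.66 = 707.25 thousand (those not working and not actively searching are outside the labor force).
Civilian working-age population = 1,987.63 + 707.25 = 2,694.88 thousand.
Unemployment rate = 42.17 / 1,987.63 = 2.12%.
Labor force participation rate = 1,987.63 / 2,694.88 = 73.76%.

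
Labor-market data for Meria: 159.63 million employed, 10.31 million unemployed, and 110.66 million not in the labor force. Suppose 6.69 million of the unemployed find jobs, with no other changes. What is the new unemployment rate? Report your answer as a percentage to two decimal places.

Initially, labor force = 159.63 + 10.31 = 169.94 million, so u = 10.31/169.94 = 6.07%.
After the change, unemployed falls and employed rises by 6.69; labor force unchanged → E = 166.32, U = 3.62, labor force = 169.94 million.
New unemployment rate = 3.62 / 169.94 = 2.13%.

New unemployment rate ≈ 2.13%.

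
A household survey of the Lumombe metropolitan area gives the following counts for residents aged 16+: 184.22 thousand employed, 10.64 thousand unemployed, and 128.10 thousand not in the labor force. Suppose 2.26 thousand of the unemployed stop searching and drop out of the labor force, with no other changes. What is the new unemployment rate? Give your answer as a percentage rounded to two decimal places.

New unemployment rate ≈ 4.35%.

Initially, labor force = 184.22 + 10.64 = 194.86 thousand, so u = 10.64/194.86 = 5.46%.
After the change, unemployed and labor force both fall by 2.26 → E = 184.22, U = 8.38, labor force = 192.60 thousand.
New unemployment rate = 8.38 / 192.60 = 4.35%.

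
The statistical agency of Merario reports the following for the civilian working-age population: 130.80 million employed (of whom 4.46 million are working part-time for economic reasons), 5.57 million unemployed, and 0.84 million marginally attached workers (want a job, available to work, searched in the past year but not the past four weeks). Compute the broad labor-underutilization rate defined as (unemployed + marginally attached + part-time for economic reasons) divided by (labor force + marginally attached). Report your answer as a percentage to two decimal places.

Labor force = 130.80 + 5.57 = 136.37 million.
Numerator = 5.57 + 0.84 + 4.46 = 10.87 million.
Denominator = 136.37 + 0.84 = 137.21 million.
Broad rate = 10.87 / 137.21 = 7.92%.

Broad underutilization rate ≈ 7.92%.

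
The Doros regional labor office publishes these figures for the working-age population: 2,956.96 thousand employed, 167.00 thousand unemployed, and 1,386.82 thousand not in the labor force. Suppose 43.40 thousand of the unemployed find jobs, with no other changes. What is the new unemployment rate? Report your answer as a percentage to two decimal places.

Initially, labor force = 2,956.96 + 167.00 = 3,123.96 thousand, so u = 167.00/3,123.96 = 5.35%.
After the change, unemployed falls and employed rises by 43.40; labor force unchanged → E = 3,000.36, U = 123.60, labor force = 3,123.96 thousand.
New unemployment rate = 123.60 / 3,123.96 = 3.96%.

New unemployment rate ≈ 3.96%.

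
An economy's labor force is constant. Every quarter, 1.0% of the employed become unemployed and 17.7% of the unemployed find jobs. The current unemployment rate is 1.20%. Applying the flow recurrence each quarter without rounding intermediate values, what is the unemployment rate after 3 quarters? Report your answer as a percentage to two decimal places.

With a fixed labor force, u_{t+1} = u_t + s·(1−u_t) − f·u_t = u_t·(1−s−f) + s.
Here 1−s−f = 0.813 and s = 0.010.
u_1 = 0.012000 × 0.813 + 0.010 = 0.019756.
u_2 = 0.019756 × 0.813 + 0.010 = 0.026062.
u_3 = 0.026062 × 0.813 + 0.010 = 0.031188.

Unemployment rate after three quarters ≈ 3.12%.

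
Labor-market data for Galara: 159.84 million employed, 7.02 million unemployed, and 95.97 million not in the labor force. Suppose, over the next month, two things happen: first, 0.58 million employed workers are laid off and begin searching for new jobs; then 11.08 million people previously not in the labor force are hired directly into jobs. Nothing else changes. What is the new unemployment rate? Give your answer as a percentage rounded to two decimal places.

New unemployment rate ≈ 4.27%.

Initially, labor force = 159.84 + 7.02 = 166.86 million, so u = 7.02/166.86 = 4.21%.
After the first change, employed falls and unemployed rises by 0.58; labor force unchanged → E = 159.26, U = 7.60, labor force = 166.86 million.
After the second change, employed and labor force both rise by 11.08; unemployed unchanged → E = 170.34, U = 7.60, labor force = 177.94 million.
New unemployment rate = 7.60 / 177.94 = 4.27%.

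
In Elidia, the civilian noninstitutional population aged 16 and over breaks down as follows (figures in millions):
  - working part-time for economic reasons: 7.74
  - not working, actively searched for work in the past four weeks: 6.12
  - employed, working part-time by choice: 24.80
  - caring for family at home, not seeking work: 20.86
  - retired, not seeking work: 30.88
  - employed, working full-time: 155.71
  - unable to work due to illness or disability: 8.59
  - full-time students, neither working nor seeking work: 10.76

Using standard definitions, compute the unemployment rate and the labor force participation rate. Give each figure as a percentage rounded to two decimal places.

Employed = 7.74 + 24.80 + 155.71 = 188.25 million (anyone who worked, including part-time for economic reasons, counts as employed).
Unemployed = 6.12 million.
Labor force = 188.25 + 6.12 = 194.37 million.
Not in labor force = 20.86 + 30.88 + 8.59 + 10.76 = 71.09 million (those not working and not actively searching are outside the labor force).
Civilian working-age population = 194.37 + 71.09 = 265.46 million.
Unemployment rate = 6.12 / 194.37 = 3.15%.
Labor force participation rate = 194.37 / 265.46 = 73.22%.

Unemployment rate ≈ 3.15%; labor force participation rate ≈ 73.22%.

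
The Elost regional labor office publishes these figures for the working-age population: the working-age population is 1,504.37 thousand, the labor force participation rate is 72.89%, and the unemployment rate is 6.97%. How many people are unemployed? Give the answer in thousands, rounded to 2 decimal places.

Labor force = 0.7289 × 1,504.37 = 1,096.54 thousand.
Unemployed = 0.0697 × 1,096.54 ≈ 76.43 thousand.

About 76.43 thousand are unemployed.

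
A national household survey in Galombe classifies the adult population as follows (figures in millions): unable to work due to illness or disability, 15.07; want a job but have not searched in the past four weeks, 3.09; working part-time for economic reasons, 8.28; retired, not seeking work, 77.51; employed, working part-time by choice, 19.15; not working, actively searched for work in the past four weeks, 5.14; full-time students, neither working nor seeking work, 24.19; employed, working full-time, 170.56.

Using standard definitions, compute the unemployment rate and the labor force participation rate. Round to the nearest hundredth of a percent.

Employed = 8.28 + 19.15 + 170.56 = 197.99 million (anyone who worked, including part-time for economic reasons, counts as employed).
Unemployed = 5.14 million.
Labor force = 197.99 + 5.14 = 203.13 million.
Not in labor force = 15.07 + 3.09 + 77.51 + 24.19 = 119.86 million (those not working and not actively searching are outside the labor force — including those who want a job but have given up searching).
Civilian working-age population = 203.13 + 119.86 = 322.99 million.
Unemployment rate = 5.14 / 203.13 = 2.53%.
Labor force participation rate = 203.13 / 322.99 = 62.89%.

Unemployment rate ≈ 2.53%; labor force participation rate ≈ 62.89%.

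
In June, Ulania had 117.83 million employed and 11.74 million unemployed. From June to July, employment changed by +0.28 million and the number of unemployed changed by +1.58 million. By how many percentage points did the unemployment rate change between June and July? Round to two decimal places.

The unemployment rate changed by +1.07 percentage points.

June: labor force = 117.83 + 11.74 = 129.57; u = 11.74/129.57 = 9.06%.
July: labor force = 118.11 + 13.32 = 131.43; u = 13.32/131.43 = 10.13%.
Change = 10.13% − 9.06% = +1.07 pp.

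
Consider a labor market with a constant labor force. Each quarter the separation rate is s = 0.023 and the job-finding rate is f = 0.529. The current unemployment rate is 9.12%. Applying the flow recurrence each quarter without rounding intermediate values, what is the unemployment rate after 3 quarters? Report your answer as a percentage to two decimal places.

Unemployment rate after three quarters ≈ 4.61%.

With a fixed labor force, u_{t+1} = u_t + s·(1−u_t) − f·u_t = u_t·(1−s−f) + s.
Here 1−s−f = 0.448 and s = 0.023.
u_1 = 0.091200 × 0.448 + 0.023 = 0.063858.
u_2 = 0.063858 × 0.448 + 0.023 = 0.051608.
u_3 = 0.051608 × 0.448 + 0.023 = 0.046120.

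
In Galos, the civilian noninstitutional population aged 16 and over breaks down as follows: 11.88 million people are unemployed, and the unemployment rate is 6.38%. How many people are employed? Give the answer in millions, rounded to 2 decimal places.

About 174.33 million are employed.

Labor force = U / u = 11.88 / 0.0638 ≈ 186.21 million.
Employed = labor force − unemployed = 186.21 − 11.88 = 174.33 million.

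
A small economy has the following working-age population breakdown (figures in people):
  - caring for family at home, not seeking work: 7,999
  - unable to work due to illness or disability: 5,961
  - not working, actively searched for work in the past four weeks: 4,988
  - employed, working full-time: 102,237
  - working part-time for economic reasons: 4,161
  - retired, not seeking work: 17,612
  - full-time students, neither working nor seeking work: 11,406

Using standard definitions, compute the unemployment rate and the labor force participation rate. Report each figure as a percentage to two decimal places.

Unemployment rate ≈ 4.48%; labor force participation rate ≈ 72.16%.

Employed = 102,237 + 4,161 = 106,398 (anyone who worked, including part-time for economic reasons, counts as employed).
Unemployed = 4,988.
Labor force = 106,398 + 4,988 = 111,386.
Not in labor force = 7,999 + 5,961 + 17,612 + 11,406 = 42,978 (those not working and not actively searching are outside the labor force).
Civilian working-age population = 111,386 + 42,978 = 154,364.
Unemployment rate = 4,988 / 111,386 = 4.48%.
Labor force participation rate = 111,386 / 154,364 = 72.16%.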